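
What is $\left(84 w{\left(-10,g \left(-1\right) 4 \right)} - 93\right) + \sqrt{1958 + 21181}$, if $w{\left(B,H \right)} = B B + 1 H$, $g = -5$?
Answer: $9987 + 3 \sqrt{2571} \approx 10139.0$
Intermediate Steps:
$w{\left(B,H \right)} = H + B^{2}$ ($w{\left(B,H \right)} = B^{2} + H = H + B^{2}$)
$\left(84 w{\left(-10,g \left(-1\right) 4 \right)} - 93\right) + \sqrt{1958 + 21181} = \left(84 \left(\left(-5\right) \left(-1\right) 4 + \left(-10\right)^{2}\right) - 93\right) + \sqrt{1958 + 21181} = \left(84 \left(5 \cdot 4 + 100\right) - 93\right) + \sqrt{23139} = \left(84 \left(20 + 100\right) - 93\right) + 3 \sqrt{2571} = \left(84 \cdot 120 - 93\right) + 3 \sqrt{2571} = \left(10080 - 93\right) + 3 \sqrt{2571} = 9987 + 3 \sqrt{2571}$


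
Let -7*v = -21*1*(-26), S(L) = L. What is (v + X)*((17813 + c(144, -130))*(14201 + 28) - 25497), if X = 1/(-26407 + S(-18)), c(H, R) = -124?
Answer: -518732518687884/26425 ≈ -1.9630e+10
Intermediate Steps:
v = -78 (v = -(-21*1)*(-26)/7 = -(-3)*(-26) = -⅐*546 = -78)
X = -1/26425 (X = 1/(-26407 - 18) = 1/(-26425) = -1/26425 ≈ -3.7843e-5)
(v + X)*((17813 + c(144, -130))*(14201 + 28) - 25497) = (-78 - 1/26425)*((17813 - 124)*(14201 + 28) - 25497) = -2061151*(17689*14229 - 25497)/26425 = -2061151*(251696781 - 25497)/26425 = -2061151/26425*251671284 = -518732518687884/26425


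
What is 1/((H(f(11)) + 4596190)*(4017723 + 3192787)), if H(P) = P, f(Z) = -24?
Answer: 1/33140700904660 ≈ 3.0174e-14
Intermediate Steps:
1/((H(f(11)) + 4596190)*(4017723 + 3192787)) = 1/((-24 + 4596190)*(4017723 + 3192787)) = 1/(4596166*7210510) = 1/33140700904660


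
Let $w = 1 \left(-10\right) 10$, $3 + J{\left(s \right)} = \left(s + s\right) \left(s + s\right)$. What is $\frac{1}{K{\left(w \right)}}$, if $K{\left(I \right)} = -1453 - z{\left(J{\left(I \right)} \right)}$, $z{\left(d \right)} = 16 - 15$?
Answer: $- \frac{1}{1454} \approx -0.00068776$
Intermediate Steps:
$J{\left(s \right)} = -3 + 4 s^{2}$ ($J{\left(s \right)} = -3 + \left(s + s\right) \left(s + s\right) = -3 + 2 s 2 s = -3 + 4 s^{2}$)
$z{\left(d \right)} = 1$
$w = -100$ ($w = \left(-10\right) 10 = -100$)
$K{\left(I \right)} = -1454$ ($K{\left(I \right)} = -1453 - 1 = -1454$)
$\frac{1}{K{\left(w \right)}} = \frac{1}{-1454} = - \frac{1}{1454}$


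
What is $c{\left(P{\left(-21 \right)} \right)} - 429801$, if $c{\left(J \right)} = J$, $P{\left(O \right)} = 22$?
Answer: $-429779$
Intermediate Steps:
$c{\left(P{\left(-21 \right)} \right)} - 429801 = 22 - 429801 = -429779$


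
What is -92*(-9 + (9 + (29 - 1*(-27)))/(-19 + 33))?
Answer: 2806/7 ≈ 400.86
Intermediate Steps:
-92*(-9 + (9 + (29 - 1*(-27)))/(-19 + 33)) = -92*(-9 + (9 + (29 + 27))/14) = -92*(-9 + (9 + 56)*(1/14)) = -92*(-9 + 65*(1/14)) = -92*(-9 + 65/14) = -92*(-61/14) = 2806/7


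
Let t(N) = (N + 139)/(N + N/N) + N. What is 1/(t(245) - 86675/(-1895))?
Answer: 15539/4542046 ≈ 0.0034211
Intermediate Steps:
t(N) = N + (139 + N)/(1 + N) (t(N) = (139 + N)/(N + 1) + N = (139 + N)/(1 + N) + N = N + (139 + N)/(1 + N))
1/(t(245) - 86675/(-1895)) = 1/((139 + 245**2 + 2*245)/(1 + 245) - 86675/(-1895)) = 1/((139 + 60025 + 490)/246 - 86675*(-1/1895)) = 1/((1/246)*60654 + 17335/379) = 1/(10109/41 + 17335/379) = 1/(4542046/15539) = 15539/4542046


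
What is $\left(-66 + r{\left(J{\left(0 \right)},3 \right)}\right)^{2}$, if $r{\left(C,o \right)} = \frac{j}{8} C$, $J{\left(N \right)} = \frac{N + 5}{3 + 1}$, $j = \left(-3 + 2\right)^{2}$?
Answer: $\frac{4439449}{1024} \approx 4335.4$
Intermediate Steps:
$j = 1$ ($j = \left(-1\right)^{2} = 1$)
$J{\left(N \right)} = \frac{5}{4} + \frac{N}{4}$ ($J{\left(N \right)} = \frac{5 + N}{4} = \left(5 + N\right) \frac{1}{4} = \frac{5}{4} + \frac{N}{4}$)
$r{\left(C,o \right)} = \frac{C}{8}$ ($r{\left(C,o \right)} = 1 \cdot \frac{1}{8} C = \frac{C}{8}$)
$\left(-66 + r{\left(J{\left(0 \right)},3 \right)}\right)^{2} = \left(-66 + \frac{\frac{5}{4} + \frac{1}{4} \cdot 0}{8}\right)^{2} = \left(-66 + \frac{\frac{5}{4} + 0}{8}\right)^{2} = \left(-66 + \frac{1}{8} \cdot \frac{5}{4}\right)^{2} = \left(-66 + \frac{5}{32}\right)^{2} = \left(- \frac{2107}{32}\right)^{2} = \frac{4439449}{1024}$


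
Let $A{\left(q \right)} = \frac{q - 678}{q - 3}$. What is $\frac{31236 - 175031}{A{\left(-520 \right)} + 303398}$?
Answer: $- \frac{75204785}{158678352} \approx -0.47394$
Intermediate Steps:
$A{\left(q \right)} = \frac{-678 + q}{-3 + q}$
$\frac{31236 - 175031}{A{\left(-520 \right)} + 303398} = \frac{31236 - 175031}{\frac{-678 - 520}{-3 - 520} + 303398} = - \frac{143795}{\frac{1}{-523} \left(-1198\right) + 303398} = - \frac{143795}{\left(- \frac{1}{523}\right) \left(-1198\right) + 303398} = - \frac{143795}{\frac{1198}{523} + 303398} = - \frac{143795}{\frac{158678352}{523}} = \left(-143795\right) \frac{523}{158678352} = - \frac{75204785}{158678352}$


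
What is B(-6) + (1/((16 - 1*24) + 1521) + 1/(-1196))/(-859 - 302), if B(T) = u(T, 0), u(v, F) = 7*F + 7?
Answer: 14706196913/2100885228 ≈ 7.0000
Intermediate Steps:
u(v, F) = 7 + 7*F
B(T) = 7 (B(T) = 7 + 7*0 = 7 + 0 = 7)
B(-6) + (1/((16 - 1*24) + 1521) + 1/(-1196))/(-859 - 302) = 7 + (1/((16 - 1*24) + 1521) + 1/(-1196))/(-859 - 302) = 7 + (1/((16 - 24) + 1521) - 1/1196)/(-1161) = 7 + (1/(-8 + 1521) - 1/1196)*(-1/1161) = 7 + (1/1513 - 1/1196)*(-1/1161) = 7 - 317/1809548*(-1/1161) = 7 + 317/2100885228 = 14706196913/2100885228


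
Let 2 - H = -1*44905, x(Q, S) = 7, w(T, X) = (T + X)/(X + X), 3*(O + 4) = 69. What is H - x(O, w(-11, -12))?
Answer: 44900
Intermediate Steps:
O = 19 (O = -4 + (⅓)*69 = -4 + 23 = 19)
w(T, X) = (T + X)/(2*X) (w(T, X) = (T + X)/((2*X)) = (T + X)*(1/(2*X)) = (T + X)/(2*X))
H = 44907 (H = 2 - (-1)*44905 = 2 - 1*(-44905) = 2 + 44905 = 44907)
H - x(O, w(-11, -12)) = 44907 - 1*7 = 44907 - 7 = 44900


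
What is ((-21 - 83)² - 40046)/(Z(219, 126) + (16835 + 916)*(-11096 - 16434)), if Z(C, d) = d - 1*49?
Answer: 29230/488684953 ≈ 5.9814e-5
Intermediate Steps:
Z(C, d) = -49 + d (Z(C, d) = d - 49 = -49 + d)
((-21 - 83)² - 40046)/(Z(219, 126) + (16835 + 916)*(-11096 - 16434)) = ((-21 - 83)² - 40046)/((-49 + 126) + (16835 + 916)*(-11096 - 16434)) = ((-104)² - 40046)/(77 + 17751*(-27530)) = (10816 - 40046)/(77 - 488685030) = -29230/(-488684953) = -29230*(-1/488684953) = 29230/488684953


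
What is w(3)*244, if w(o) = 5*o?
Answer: 3660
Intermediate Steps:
w(3)*244 = (5*3)*244 = 15*244 = 3660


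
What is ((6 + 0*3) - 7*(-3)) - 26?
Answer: 1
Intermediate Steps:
((6 + 0*3) - 7*(-3)) - 26 = ((6 + 0) + 21) - 26 = (6 + 21) - 26 = 27 - 26 = 1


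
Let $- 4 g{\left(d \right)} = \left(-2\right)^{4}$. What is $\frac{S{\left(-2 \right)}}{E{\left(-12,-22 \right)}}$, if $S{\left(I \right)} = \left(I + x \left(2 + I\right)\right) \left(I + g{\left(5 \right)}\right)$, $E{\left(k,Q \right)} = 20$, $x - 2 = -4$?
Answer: $\frac{3}{5} \approx 0.6$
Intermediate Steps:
$x = -2$ ($x = 2 - 4 = -2$)
$g{\left(d \right)} = -4$ ($g{\left(d \right)} = - \frac{\left(-2\right)^{4}}{4} = \left(- \frac{1}{4}\right) 16 = -4$)
$S{\left(I \right)} = \left(-4 + I\right) \left(-4 - I\right)$ ($S{\left(I \right)} = \left(I - 2 \left(2 + I\right)\right) \left(I - 4\right) = \left(I - \left(4 + 2 I\right)\right) \left(-4 + I\right) = \left(-4 - I\right) \left(-4 + I\right) = \left(-4 + I\right) \left(-4 - I\right)$)
$\frac{S{\left(-2 \right)}}{E{\left(-12,-22 \right)}} = \frac{16 - \left(-2\right)^{2}}{20} = \left(16 - 4\right) \frac{1}{20} = 12 \cdot \frac{1}{20} = \frac{3}{5}$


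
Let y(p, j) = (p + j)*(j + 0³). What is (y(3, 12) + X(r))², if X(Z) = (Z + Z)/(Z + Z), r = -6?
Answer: 32761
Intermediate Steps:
X(Z) = 1 (X(Z) = (2*Z)/((2*Z)) = (2*Z)*(1/(2*Z)) = 1)
y(p, j) = j*(j + p) (y(p, j) = (j + p)*(j + 0) = (j + p)*j = j*(j + p))
(y(3, 12) + X(r))² = (12*(12 + 3) + 1)² = (12*15 + 1)² = (180 + 1)² = 181² = 32761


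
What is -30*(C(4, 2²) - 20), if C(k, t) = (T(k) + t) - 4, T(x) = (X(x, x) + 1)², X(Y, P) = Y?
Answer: -150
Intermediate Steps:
T(x) = (1 + x)² (T(x) = (x + 1)² = (1 + x)²)
C(k, t) = -4 + t + (1 + k)² (C(k, t) = ((1 + k)² + t) - 4 = (t + (1 + k)²) - 4 = -4 + t + (1 + k)²)
-30*(C(4, 2²) - 20) = -30*((-4 + 2² + (1 + 4)²) - 20) = -30*((-4 + 4 + 5²) - 20) = -30*((-4 + 4 + 25) - 20) = -30*(25 - 20) = -30*5 = -150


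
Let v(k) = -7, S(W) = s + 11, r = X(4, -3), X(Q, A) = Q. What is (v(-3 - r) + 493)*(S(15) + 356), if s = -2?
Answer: 177390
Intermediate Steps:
r = 4
S(W) = 9 (S(W) = -2 + 11 = 9)
(v(-3 - r) + 493)*(S(15) + 356) = (-7 + 493)*(9 + 356) = 486*365 = 177390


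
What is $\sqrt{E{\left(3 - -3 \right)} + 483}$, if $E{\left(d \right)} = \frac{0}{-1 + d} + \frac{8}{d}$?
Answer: $\frac{\sqrt{4359}}{3} \approx 22.008$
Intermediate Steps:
$E{\left(d \right)} = \frac{8}{d}$ ($E{\left(d \right)} = 0 + \frac{8}{d} = \frac{8}{d}$)
$\sqrt{E{\left(3 - -3 \right)} + 483} = \sqrt{\frac{8}{3 - -3} + 483} = \sqrt{\frac{8}{3 + 3} + 483} = \sqrt{\frac{8}{6} + 483} = \sqrt{8 \cdot \frac{1}{6} + 483} = \sqrt{\frac{4}{3} + 483} = \sqrt{\frac{1453}{3}} = \frac{\sqrt{4359}}{3}$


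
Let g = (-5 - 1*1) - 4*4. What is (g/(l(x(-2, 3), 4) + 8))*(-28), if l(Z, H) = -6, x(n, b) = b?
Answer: 308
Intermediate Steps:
g = -22 (g = (-5 - 1) - 16 = -6 - 16 = -22)
(g/(l(x(-2, 3), 4) + 8))*(-28) = -22/(-6 + 8)*(-28) = -22/2*(-28) = -22*½*(-28) = -11*(-28) = 308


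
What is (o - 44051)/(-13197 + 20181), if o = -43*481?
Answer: -10789/1164 ≈ -9.2689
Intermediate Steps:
o = -20683
(o - 44051)/(-13197 + 20181) = (-20683 - 44051)/(-13197 + 20181) = -64734/6984 = -64734*1/6984 = -10789/1164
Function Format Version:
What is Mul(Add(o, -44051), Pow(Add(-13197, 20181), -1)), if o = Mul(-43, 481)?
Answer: Rational(-10789, 1164) ≈ -9.2689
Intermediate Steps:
o = -20683
Mul(Add(o, -44051), Pow(Add(-13197, 20181), -1)) = Mul(Add(-20683, -44051), Pow(Add(-13197, 20181), -1)) = Mul(-64734, Pow(6984, -1)) = Mul(-64734, Rational(1, 6984)) = Rational(-10789, 1164)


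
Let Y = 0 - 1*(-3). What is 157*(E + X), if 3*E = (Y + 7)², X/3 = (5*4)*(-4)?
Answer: -97340/3 ≈ -32447.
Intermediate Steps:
X = -240 (X = 3*((5*4)*(-4)) = 3*(20*(-4)) = 3*(-80) = -240)
Y = 3 (Y = 0 + 3 = 3)
E = 100/3 (E = (3 + 7)²/3 = (⅓)*10² = (⅓)*100 = 100/3 ≈ 33.333)
157*(E + X) = 157*(100/3 - 240) = 157*(-620/3) = -97340/3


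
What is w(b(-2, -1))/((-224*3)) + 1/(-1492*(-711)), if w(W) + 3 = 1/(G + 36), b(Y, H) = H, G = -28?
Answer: 2033671/475243776 ≈ 0.0042792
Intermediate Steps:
w(W) = -23/8 (w(W) = -3 + 1/(-28 + 36) = -3 + 1/8 = -23/8)
w(b(-2, -1))/((-224*3)) + 1/(-1492*(-711)) = -23/(8*((-224*3))) + 1/(-1492*(-711)) = -23/8/(-672) - 1/1492*(-1/711) = -23/8*(-1/672) + 1/1060812 = 23/5376 + 1/1060812 = 2033671/475243776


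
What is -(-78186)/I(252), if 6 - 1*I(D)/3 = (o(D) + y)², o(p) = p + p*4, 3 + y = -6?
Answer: -26062/1564995 ≈ -0.016653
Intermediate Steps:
y = -9 (y = -3 - 6 = -9)
o(p) = 5*p (o(p) = p + 4*p = 5*p)
I(D) = 18 - 3*(-9 + 5*D)² (I(D) = 18 - 3*(5*D - 9)² = 18 - 3*(-9 + 5*D)²)
-(-78186)/I(252) = -(-78186)/(18 - 3*(-9 + 5*252)²) = -(-78186)/(18 - 3*(-9 + 1260)²) = -(-78186)/(18 - 3*1251²) = -(-78186)/(18 - 3*1565001) = -(-78186)/(18 - 4695003) = -(-78186)/(-4694985) = -(-78186)*(-1)/4694985 = -1*26062/1564995 = -26062/1564995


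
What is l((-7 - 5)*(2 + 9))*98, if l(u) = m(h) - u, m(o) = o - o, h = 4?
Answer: 12936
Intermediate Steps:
m(o) = 0
l(u) = -u (l(u) = 0 - u = -u)
l((-7 - 5)*(2 + 9))*98 = -(-7 - 5)*(2 + 9)*98 = -(-12)*11*98 = -1*(-132)*98 = 132*98 = 12936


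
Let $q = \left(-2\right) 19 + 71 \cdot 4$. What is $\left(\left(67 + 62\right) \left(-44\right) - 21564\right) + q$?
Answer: $-26994$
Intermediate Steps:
$q = 246$ ($q = -38 + 284 = 246$)
$\left(\left(67 + 62\right) \left(-44\right) - 21564\right) + q = \left(\left(67 + 62\right) \left(-44\right) - 21564\right) + 246 = \left(129 \left(-44\right) - 21564\right) + 246 = \left(-5676 - 21564\right) + 246 = -27240 + 246 = -26994$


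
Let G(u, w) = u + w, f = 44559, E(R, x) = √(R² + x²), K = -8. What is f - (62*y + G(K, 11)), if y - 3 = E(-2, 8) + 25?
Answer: 42820 - 124*√17 ≈ 42309.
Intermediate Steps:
y = 28 + 2*√17 (y = 3 + (√((-2)² + 8²) + 25) = 3 + (√(4 + 64) + 25) = 3 + (√68 + 25) = 3 + (2*√17 + 25) = 3 + (25 + 2*√17) = 28 + 2*√17 ≈ 36.246)
f - (62*y + G(K, 11)) = 44559 - (62*(28 + 2*√17) + (-8 + 11)) = 44559 - ((1736 + 124*√17) + 3) = 44559 - (1739 + 124*√17) = 44559 + (-1739 - 124*√17) = 42820 - 124*√17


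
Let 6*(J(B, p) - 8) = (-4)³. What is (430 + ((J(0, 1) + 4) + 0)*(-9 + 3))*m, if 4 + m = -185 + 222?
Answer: 13926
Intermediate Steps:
J(B, p) = -8/3 (J(B, p) = 8 + (⅙)*(-4)³ = 8 + (⅙)*(-64) = 8 - 32/3 = -8/3)
m = 33 (m = -4 + (-185 + 222) = -4 + 37 = 33)
(430 + ((J(0, 1) + 4) + 0)*(-9 + 3))*m = (430 + ((-8/3 + 4) + 0)*(-9 + 3))*33 = (430 + (4/3 + 0)*(-6))*33 = (430 + (4/3)*(-6))*33 = (430 - 8)*33 = 422*33 = 13926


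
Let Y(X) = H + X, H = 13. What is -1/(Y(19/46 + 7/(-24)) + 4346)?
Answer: -552/2406235 ≈ -0.00022940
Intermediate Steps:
Y(X) = 13 + X
-1/(Y(19/46 + 7/(-24)) + 4346) = -1/((13 + (19/46 + 7/(-24))) + 4346) = -1/((13 + (19*(1/46) + 7*(-1/24))) + 4346) = -1/((13 + (19/46 - 7/24)) + 4346) = -1/((13 + 67/552) + 4346) = -1/(7243/552 + 4346) = -1/2406235/552 = -1*552/2406235 = -552/2406235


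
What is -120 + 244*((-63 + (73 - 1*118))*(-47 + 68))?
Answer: -553512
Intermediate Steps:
-120 + 244*((-63 + (73 - 1*118))*(-47 + 68)) = -120 + 244*((-63 + (73 - 118))*21) = -120 + 244*((-63 - 45)*21) = -120 + 244*(-108*21) = -120 + 244*(-2268) = -120 - 553392 = -553512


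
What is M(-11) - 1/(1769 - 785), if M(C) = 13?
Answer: 12791/984 ≈ 12.999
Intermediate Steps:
M(-11) - 1/(1769 - 785) = 13 - 1/(1769 - 785) = 13 - 1/984 = 12791/984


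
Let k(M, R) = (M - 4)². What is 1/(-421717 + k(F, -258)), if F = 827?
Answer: 1/255612 ≈ 3.9122e-6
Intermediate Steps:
k(M, R) = (-4 + M)²
1/(-421717 + k(F, -258)) = 1/(-421717 + (-4 + 827)²) = 1/(-421717 + 823²) = 1/(-421717 + 677329) = 1/255612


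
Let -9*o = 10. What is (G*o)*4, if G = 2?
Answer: -80/9 ≈ -8.8889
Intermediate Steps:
o = -10/9 (o = -⅑*10 = -10/9 ≈ -1.1111)
(G*o)*4 = (2*(-10/9))*4 = -20/9*4 = -80/9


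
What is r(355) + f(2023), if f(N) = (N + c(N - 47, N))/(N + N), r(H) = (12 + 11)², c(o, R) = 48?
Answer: 2142405/4046 ≈ 529.51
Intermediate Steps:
r(H) = 529 (r(H) = 23² = 529)
f(N) = (48 + N)/(2*N) (f(N) = (N + 48)/(N + N) = (48 + N)/((2*N)) = (48 + N)*(1/(2*N)) = (48 + N)/(2*N))
r(355) + f(2023) = 529 + (½)*(48 + 2023)/2023 = 529 + (½)*(1/2023)*2071 = 529 + 2071/4046 = 2142405/4046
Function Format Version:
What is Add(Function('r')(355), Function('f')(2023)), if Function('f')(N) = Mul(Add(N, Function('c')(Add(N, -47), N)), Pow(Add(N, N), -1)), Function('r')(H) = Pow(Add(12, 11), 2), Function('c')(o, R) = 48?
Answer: Rational(2142405, 4046) ≈ 529.51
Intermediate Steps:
Function('r')(H) = 529 (Function('r')(H) = Pow(23, 2) = 529)
Function('f')(N) = Mul(Rational(1, 2), Pow(N, -1), Add(48, N)) (Function('f')(N) = Mul(Add(N, 48), Pow(Add(N, N), -1)) = Mul(Add(48, N), Pow(Mul(2, N), -1)) = Mul(Add(48, N), Mul(Rational(1, 2), Pow(N, -1))) = Mul(Rational(1, 2), Pow(N, -1), Add(48, N)))
Add(Function('r')(355), Function('f')(2023)) = Add(529, Mul(Rational(1, 2), Pow(2023, -1), Add(48, 2023))) = Add(529, Mul(Rational(1, 2), Rational(1, 2023), 2071)) = Add(529, Rational(2071, 4046)) = Rational(2142405, 4046)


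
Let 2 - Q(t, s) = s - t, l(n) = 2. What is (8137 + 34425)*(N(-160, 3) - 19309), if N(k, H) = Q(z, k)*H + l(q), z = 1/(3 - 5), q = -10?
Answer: -801123245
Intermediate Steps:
z = -1/2 (z = 1/(-2) = -1/2 ≈ -0.50000)
Q(t, s) = 2 + t - s (Q(t, s) = 2 - (s - t) = 2 + (t - s) = 2 + t - s)
N(k, H) = 2 + H*(3/2 - k) (N(k, H) = (2 - 1/2 - k)*H + 2 = (3/2 - k)*H + 2 = H*(3/2 - k) + 2 = 2 + H*(3/2 - k))
(8137 + 34425)*(N(-160, 3) - 19309) = (8137 + 34425)*((2 - 1/2*3*(-3 + 2*(-160))) - 19309) = 42562*((2 - 1/2*3*(-3 - 320)) - 19309) = 42562*((2 - 1/2*3*(-323)) - 19309) = 42562*((2 + 969/2) - 19309) = 42562*(973/2 - 19309) = 42562*(-37645/2) = -801123245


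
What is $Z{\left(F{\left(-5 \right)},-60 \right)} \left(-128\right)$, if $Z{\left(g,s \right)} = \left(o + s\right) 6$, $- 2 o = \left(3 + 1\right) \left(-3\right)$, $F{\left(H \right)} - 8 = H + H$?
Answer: $41472$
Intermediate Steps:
$F{\left(H \right)} = 8 + 2 H$ ($F{\left(H \right)} = 8 + \left(H + H\right) = 8 + 2 H$)
$o = 6$ ($o = - \frac{\left(3 + 1\right) \left(-3\right)}{2} = - \frac{4 \left(-3\right)}{2} = \left(- \frac{1}{2}\right) \left(-12\right) = 6$)
$Z{\left(g,s \right)} = 36 + 6 s$ ($Z{\left(g,s \right)} = \left(6 + s\right) 6 = 36 + 6 s$)
$Z{\left(F{\left(-5 \right)},-60 \right)} \left(-128\right) = \left(36 + 6 \left(-60\right)\right) \left(-128\right) = \left(36 - 360\right) \left(-128\right) = \left(-324\right) \left(-128\right) = 41472$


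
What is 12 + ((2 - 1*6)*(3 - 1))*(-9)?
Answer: 84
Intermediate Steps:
12 + ((2 - 1*6)*(3 - 1))*(-9) = 12 + ((2 - 6)*2)*(-9) = 12 - 4*2*(-9) = 12 - 8*(-9) = 12 + 72 = 84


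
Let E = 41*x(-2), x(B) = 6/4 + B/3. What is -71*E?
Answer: -14555/6 ≈ -2425.8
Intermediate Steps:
x(B) = 3/2 + B/3 (x(B) = 6*(1/4) + B*(1/3) = 3/2 + B/3)
E = 205/6 (E = 41*(3/2 + (1/3)*(-2)) = 41*(3/2 - 2/3) = 41*(5/6) = 205/6 ≈ 34.167)
-71*E = -71*205/6 = -14555/6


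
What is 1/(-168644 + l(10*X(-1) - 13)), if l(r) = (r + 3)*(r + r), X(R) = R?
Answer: -1/167724 ≈ -5.9622e-6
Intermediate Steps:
l(r) = 2*r*(3 + r) (l(r) = (3 + r)*(2*r) = 2*r*(3 + r))
1/(-168644 + l(10*X(-1) - 13)) = 1/(-168644 + 2*(10*(-1) - 13)*(3 + (10*(-1) - 13))) = 1/(-168644 + 2*(-10 - 13)*(3 + (-10 - 13))) = 1/(-168644 + 2*(-23)*(3 - 23)) = 1/(-168644 + 2*(-23)*(-20)) = 1/(-168644 + 920) = 1/(-167724) = -1/167724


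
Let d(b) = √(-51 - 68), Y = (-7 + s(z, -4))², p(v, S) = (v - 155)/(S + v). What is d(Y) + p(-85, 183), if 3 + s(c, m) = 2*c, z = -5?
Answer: -120/49 + I*√119 ≈ -2.449 + 10.909*I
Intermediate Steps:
s(c, m) = -3 + 2*c
p(v, S) = (-155 + v)/(S + v)
Y = 400 (Y = (-7 + (-3 + 2*(-5)))² = (-7 + (-3 - 10))² = (-7 - 13)² = (-20)² = 400)
d(b) = I*√119 (d(b) = √(-119) = I*√119)
d(Y) + p(-85, 183) = I*√119 + (-155 - 85)/(183 - 85) = I*√119 - 240/98 = I*√119 + (1/98)*(-240) = I*√119 - 120/49 = -120/49 + I*√119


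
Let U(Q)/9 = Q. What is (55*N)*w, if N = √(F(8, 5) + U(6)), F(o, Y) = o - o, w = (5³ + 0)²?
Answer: 2578125*√6 ≈ 6.3151e+6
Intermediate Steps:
w = 15625 (w = (125 + 0)² = 125² = 15625)
F(o, Y) = 0
U(Q) = 9*Q
N = 3*√6 (N = √(0 + 9*6) = √(0 + 54) = √54 = 3*√6 ≈ 7.3485)
(55*N)*w = (55*(3*√6))*15625 = (165*√6)*15625 = 2578125*√6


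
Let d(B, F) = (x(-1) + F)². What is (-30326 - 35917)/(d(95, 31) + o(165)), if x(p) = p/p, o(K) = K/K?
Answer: -66243/1025 ≈ -64.627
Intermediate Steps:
o(K) = 1
x(p) = 1
d(B, F) = (1 + F)²
(-30326 - 35917)/(d(95, 31) + o(165)) = (-30326 - 35917)/((1 + 31)² + 1) = -66243/(32² + 1) = -66243/(1024 + 1) = -66243/1025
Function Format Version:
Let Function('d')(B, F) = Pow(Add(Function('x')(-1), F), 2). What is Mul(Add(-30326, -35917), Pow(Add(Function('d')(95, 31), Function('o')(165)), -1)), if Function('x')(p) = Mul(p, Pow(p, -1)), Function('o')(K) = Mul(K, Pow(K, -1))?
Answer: Rational(-66243, 1025) ≈ -64.627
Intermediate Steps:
Function('o')(K) = 1
Function('x')(p) = 1
Function('d')(B, F) = Pow(Add(1, F), 2)
Mul(Add(-30326, -35917), Pow(Add(Function('d')(95, 31), Function('o')(165)), -1)) = Mul(Add(-30326, -35917), Pow(Add(Pow(Add(1, 31), 2), 1), -1)) = Mul(-66243, Pow(Add(Pow(32, 2), 1), -1)) = Mul(-66243, Pow(Add(1024, 1), -1)) = Mul(-66243, Pow(1025, -1)) = Mul(-66243, Rational(1, 1025)) = Rational(-66243, 1025)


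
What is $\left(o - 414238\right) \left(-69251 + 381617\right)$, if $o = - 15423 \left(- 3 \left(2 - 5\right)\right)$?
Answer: $-172752454470$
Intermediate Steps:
$o = -138807$ ($o = - 15423 \left(\left(-3\right) \left(-3\right)\right) = \left(-15423\right) 9 = -138807$)
$\left(o - 414238\right) \left(-69251 + 381617\right) = \left(-138807 - 414238\right) \left(-69251 + 381617\right) = \left(-553045\right) 312366 = -172752454470$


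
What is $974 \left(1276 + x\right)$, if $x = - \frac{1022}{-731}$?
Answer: $\frac{909499772}{731} \approx 1.2442 \cdot 10^{6}$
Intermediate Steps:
$x = \frac{1022}{731}$ ($x = \left(-1022\right) \left(- \frac{1}{731}\right) = \frac{1022}{731} \approx 1.3981$)
$974 \left(1276 + x\right) = 974 \left(1276 + \frac{1022}{731}\right) = 974 \cdot \frac{933778}{731} = \frac{909499772}{731}$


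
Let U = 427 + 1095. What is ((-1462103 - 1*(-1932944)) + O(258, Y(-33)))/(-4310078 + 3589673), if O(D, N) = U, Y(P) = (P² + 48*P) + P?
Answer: -472363/720405 ≈ -0.65569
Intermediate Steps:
Y(P) = P² + 49*P
U = 1522
O(D, N) = 1522
((-1462103 - 1*(-1932944)) + O(258, Y(-33)))/(-4310078 + 3589673) = ((-1462103 - 1*(-1932944)) + 1522)/(-4310078 + 3589673) = ((-1462103 + 1932944) + 1522)/(-720405) = (470841 + 1522)*(-1/720405) = 472363*(-1/720405) = -472363/720405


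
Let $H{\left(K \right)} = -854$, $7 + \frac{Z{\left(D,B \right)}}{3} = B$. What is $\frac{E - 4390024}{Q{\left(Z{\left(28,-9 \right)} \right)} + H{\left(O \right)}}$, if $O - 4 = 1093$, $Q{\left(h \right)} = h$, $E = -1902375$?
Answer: $\frac{6292399}{902} \approx 6976.1$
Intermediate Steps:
$Z{\left(D,B \right)} = -21 + 3 B$
$O = 1097$ ($O = 4 + 1093 = 1097$)
$\frac{E - 4390024}{Q{\left(Z{\left(28,-9 \right)} \right)} + H{\left(O \right)}} = \frac{-1902375 - 4390024}{\left(-21 + 3 \left(-9\right)\right) - 854} = - \frac{6292399}{\left(-21 - 27\right) - 854} = - \frac{6292399}{-48 - 854} = - \frac{6292399}{-902} = \left(-6292399\right) \left(- \frac{1}{902}\right) = \frac{6292399}{902}$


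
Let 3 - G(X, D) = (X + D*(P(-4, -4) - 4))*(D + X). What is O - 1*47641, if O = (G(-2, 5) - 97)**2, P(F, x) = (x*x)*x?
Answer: 820983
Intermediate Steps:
P(F, x) = x**3 (P(F, x) = x**2*x = x**3)
G(X, D) = 3 - (D + X)*(X - 68*D) (G(X, D) = 3 - (X + D*((-4)**3 - 4))*(D + X) = 3 - (X + D*(-64 - 4))*(D + X) = 3 - (X + D*(-68))*(D + X) = 3 - (X - 68*D)*(D + X) = 3 - (D + X)*(X - 68*D))
O = 868624 (O = ((3 - 1*(-2)**2 + 68*5**2 + 67*5*(-2)) - 97)**2 = ((3 - 1*4 + 68*25 - 670) - 97)**2 = ((3 - 4 + 1700 - 670) - 97)**2 = (1029 - 97)**2 = 932**2 = 868624)
O - 1*47641 = 868624 - 1*47641 = 868624 - 47641 = 820983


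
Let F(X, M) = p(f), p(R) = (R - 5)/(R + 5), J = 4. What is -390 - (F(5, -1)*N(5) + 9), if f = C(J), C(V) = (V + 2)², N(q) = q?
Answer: -16514/41 ≈ -402.78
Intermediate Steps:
C(V) = (2 + V)²
f = 36 (f = (2 + 4)² = 6² = 36)
p(R) = (-5 + R)/(5 + R)
F(X, M) = 31/41 (F(X, M) = (-5 + 36)/(5 + 36) = 31/41)
-390 - (F(5, -1)*N(5) + 9) = -390 - ((31/41)*5 + 9) = -390 - (155/41 + 9) = -390 - 1*524/41 = -390 - 524/41 = -16514/41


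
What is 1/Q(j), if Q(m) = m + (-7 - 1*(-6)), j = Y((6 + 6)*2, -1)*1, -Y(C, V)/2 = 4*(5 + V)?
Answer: -1/33 ≈ -0.030303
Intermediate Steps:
Y(C, V) = -40 - 8*V (Y(C, V) = -8*(5 + V) = -2*(20 + 4*V) = -40 - 8*V)
j = -32 (j = (-40 - 8*(-1))*1 = (-40 + 8)*1 = -32*1 = -32)
Q(m) = -1 + m (Q(m) = m + (-7 + 6) = m - 1 = -1 + m)
1/Q(j) = 1/(-1 - 32) = 1/(-33) = -1/33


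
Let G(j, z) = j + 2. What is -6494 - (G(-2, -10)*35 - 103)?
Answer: -6391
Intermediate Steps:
G(j, z) = 2 + j
-6494 - (G(-2, -10)*35 - 103) = -6494 - ((2 - 2)*35 - 103) = -6494 - (0*35 - 103) = -6494 - (0 - 103) = -6494 - 1*(-103) = -6494 + 103 = -6391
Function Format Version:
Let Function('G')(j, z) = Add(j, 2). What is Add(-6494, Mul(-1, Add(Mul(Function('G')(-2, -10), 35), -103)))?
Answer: -6391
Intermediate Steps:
Function('G')(j, z) = Add(2, j)
Add(-6494, Mul(-1, Add(Mul(Function('G')(-2, -10), 35), -103))) = Add(-6494, Mul(-1, Add(Mul(Add(2, -2), 35), -103))) = Add(-6494, Mul(-1, Add(Mul(0, 35), -103))) = Add(-6494, Mul(-1, Add(0, -103))) = Add(-6494, Mul(-1, -103)) = Add(-6494, 103) = -6391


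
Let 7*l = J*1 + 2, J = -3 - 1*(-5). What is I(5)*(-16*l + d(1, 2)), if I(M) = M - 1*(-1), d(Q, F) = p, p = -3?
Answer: -510/7 ≈ -72.857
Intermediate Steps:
d(Q, F) = -3
J = 2 (J = -3 + 5 = 2)
I(M) = 1 + M (I(M) = M + 1 = 1 + M)
l = 4/7 (l = (2*1 + 2)/7 = (2 + 2)/7 = (1/7)*4 = 4/7 ≈ 0.57143)
I(5)*(-16*l + d(1, 2)) = (1 + 5)*(-16*4/7 - 3) = 6*(-64/7 - 3) = 6*(-85/7) = -510/7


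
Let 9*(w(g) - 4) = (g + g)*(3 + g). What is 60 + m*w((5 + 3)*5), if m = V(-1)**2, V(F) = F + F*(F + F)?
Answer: 4016/9 ≈ 446.22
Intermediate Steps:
V(F) = F + 2*F**2 (V(F) = F + F*(2*F) = F + 2*F**2)
w(g) = 4 + 2*g*(3 + g)/9 (w(g) = 4 + ((g + g)*(3 + g))/9 = 4 + ((2*g)*(3 + g))/9 = 4 + (2*g*(3 + g))/9 = 4 + 2*g*(3 + g)/9)
m = 1 (m = (-(1 + 2*(-1)))**2 = (-(1 - 2))**2 = (-1*(-1))**2 = 1**2 = 1)
60 + m*w((5 + 3)*5) = 60 + 1*(4 + 2*((5 + 3)*5)/3 + 2*((5 + 3)*5)**2/9) = 60 + 1*(4 + 2*(8*5)/3 + 2*(8*5)**2/9) = 60 + 1*(4 + (2/3)*40 + (2/9)*40**2) = 60 + 1*(4 + 80/3 + (2/9)*1600) = 60 + 1*(4 + 80/3 + 3200/9) = 60 + 1*(3476/9) = 60 + 3476/9 = 4016/9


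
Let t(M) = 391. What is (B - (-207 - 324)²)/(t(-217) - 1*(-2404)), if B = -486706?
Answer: -768667/2795 ≈ -275.02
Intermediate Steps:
(B - (-207 - 324)²)/(t(-217) - 1*(-2404)) = (-486706 - (-207 - 324)²)/(391 - 1*(-2404)) = (-486706 - 1*(-531)²)/(391 + 2404) = (-486706 - 1*281961)/2795 = (-486706 - 281961)*(1/2795) = -768667*1/2795 = -768667/2795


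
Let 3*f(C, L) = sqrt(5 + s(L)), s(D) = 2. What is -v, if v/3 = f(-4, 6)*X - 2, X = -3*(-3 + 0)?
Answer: 6 - 9*sqrt(7) ≈ -17.812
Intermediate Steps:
X = 9 (X = -3*(-3) = 9)
f(C, L) = sqrt(7)/3 (f(C, L) = sqrt(5 + 2)/3 = sqrt(7)/3)
v = -6 + 9*sqrt(7) (v = 3*((sqrt(7)/3)*9 - 2) = 3*(3*sqrt(7) - 2) = 3*(-2 + 3*sqrt(7)) = -6 + 9*sqrt(7) ≈ 17.812)
-v = -(-6 + 9*sqrt(7)) = 6 - 9*sqrt(7)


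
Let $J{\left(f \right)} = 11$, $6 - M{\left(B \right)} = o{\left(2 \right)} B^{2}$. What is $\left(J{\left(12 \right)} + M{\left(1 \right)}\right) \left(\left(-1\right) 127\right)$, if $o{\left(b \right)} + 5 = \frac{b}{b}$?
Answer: $-2667$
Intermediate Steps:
$o{\left(b \right)} = -4$ ($o{\left(b \right)} = -5 + \frac{b}{b} = -5 + 1 = -4$)
$M{\left(B \right)} = 6 + 4 B^{2}$ ($M{\left(B \right)} = 6 - - 4 B^{2} = 6 + 4 B^{2}$)
$\left(J{\left(12 \right)} + M{\left(1 \right)}\right) \left(\left(-1\right) 127\right) = \left(11 + \left(6 + 4 \cdot 1^{2}\right)\right) \left(\left(-1\right) 127\right) = \left(11 + \left(6 + 4 \cdot 1\right)\right) \left(-127\right) = \left(11 + \left(6 + 4\right)\right) \left(-127\right) = \left(11 + 10\right) \left(-127\right) = 21 \left(-127\right) = -2667$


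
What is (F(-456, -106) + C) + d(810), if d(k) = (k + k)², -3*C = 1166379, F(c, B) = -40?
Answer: 2235567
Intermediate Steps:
C = -388793 (C = -⅓*1166379 = -388793)
d(k) = 4*k² (d(k) = (2*k)² = 4*k²)
(F(-456, -106) + C) + d(810) = (-40 - 388793) + 4*810² = -388833 + 4*656100 = -388833 + 2624400 = 2235567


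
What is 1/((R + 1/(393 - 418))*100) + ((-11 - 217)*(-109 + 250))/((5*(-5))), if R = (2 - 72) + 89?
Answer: 60952633/47400 ≈ 1285.9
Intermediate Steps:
R = 19 (R = -70 + 89 = 19)
1/((R + 1/(393 - 418))*100) + ((-11 - 217)*(-109 + 250))/((5*(-5))) = 1/((19 + 1/(393 - 418))*100) + ((-11 - 217)*(-109 + 250))/((5*(-5))) = (1/100)/(19 + 1/(-25)) - 228*141/(-25) = (1/100)/(19 - 1/25) - 32148*(-1/25) = (1/100)/(474/25) + 32148/25 = (25/474)*(1/100) + 32148/25 = 1/1896 + 32148/25 = 60952633/47400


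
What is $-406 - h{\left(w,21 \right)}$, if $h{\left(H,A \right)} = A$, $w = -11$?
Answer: $-427$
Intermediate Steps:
$-406 - h{\left(w,21 \right)} = -406 - 21 = -427$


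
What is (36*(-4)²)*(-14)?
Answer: -8064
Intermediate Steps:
(36*(-4)²)*(-14) = (36*16)*(-14) = 576*(-14) = -8064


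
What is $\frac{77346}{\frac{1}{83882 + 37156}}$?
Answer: $9361805148$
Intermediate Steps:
$\frac{77346}{\frac{1}{83882 + 37156}} = \frac{77346}{\frac{1}{121038}} = 77346 \frac{1}{\frac{1}{121038}} = 77346 \cdot 121038 = 9361805148$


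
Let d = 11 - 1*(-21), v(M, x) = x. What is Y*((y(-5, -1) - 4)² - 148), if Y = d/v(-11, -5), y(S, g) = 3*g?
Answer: 3168/5 ≈ 633.60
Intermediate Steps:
d = 32 (d = 11 + 21 = 32)
Y = -32/5 (Y = 32/(-5) = 32*(-⅕) = -32/5 ≈ -6.4000)
Y*((y(-5, -1) - 4)² - 148) = -32*((3*(-1) - 4)² - 148)/5 = -32*((-3 - 4)² - 148)/5 = -32*((-7)² - 148)/5 = -32*(49 - 148)/5 = -32/5*(-99) = 3168/5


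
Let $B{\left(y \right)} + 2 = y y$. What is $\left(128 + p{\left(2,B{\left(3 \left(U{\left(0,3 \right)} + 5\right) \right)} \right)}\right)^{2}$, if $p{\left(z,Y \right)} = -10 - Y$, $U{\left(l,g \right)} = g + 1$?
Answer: $370881$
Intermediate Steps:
$U{\left(l,g \right)} = 1 + g$
$B{\left(y \right)} = -2 + y^{2}$ ($B{\left(y \right)} = -2 + y y = -2 + y^{2}$)
$\left(128 + p{\left(2,B{\left(3 \left(U{\left(0,3 \right)} + 5\right) \right)} \right)}\right)^{2} = \left(128 - \left(8 + \left(3 \left(\left(1 + 3\right) + 5\right)\right)^{2}\right)\right)^{2} = \left(128 - \left(8 + \left(3 \left(4 + 5\right)\right)^{2}\right)\right)^{2} = \left(128 - \left(8 + \left(3 \cdot 9\right)^{2}\right)\right)^{2} = \left(128 - 737\right)^{2} = \left(-609\right)^{2} = 370881$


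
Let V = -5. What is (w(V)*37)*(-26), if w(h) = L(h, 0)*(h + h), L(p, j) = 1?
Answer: 9620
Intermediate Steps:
w(h) = 2*h (w(h) = 1*(h + h) = 1*(2*h) = 2*h)
(w(V)*37)*(-26) = ((2*(-5))*37)*(-26) = -10*37*(-26) = -370*(-26) = 9620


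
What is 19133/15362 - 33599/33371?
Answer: 122339505/512645302 ≈ 0.23864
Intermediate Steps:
19133/15362 - 33599/33371 = 122339505/512645302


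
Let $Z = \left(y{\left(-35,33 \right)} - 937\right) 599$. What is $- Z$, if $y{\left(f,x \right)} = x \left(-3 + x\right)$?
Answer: $-31747$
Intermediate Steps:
$Z = 31747$ ($Z = \left(33 \left(-3 + 33\right) - 937\right) 599 = \left(33 \cdot 30 - 937\right) 599 = \left(990 - 937\right) 599 = 53 \cdot 599 = 31747$)
$- Z = \left(-1\right) 31747 = -31747$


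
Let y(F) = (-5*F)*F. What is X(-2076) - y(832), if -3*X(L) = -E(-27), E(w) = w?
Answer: 3461111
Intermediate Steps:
y(F) = -5*F²
X(L) = -9 (X(L) = -(-1)*(-27)/3 = -⅓*27 = -9)
X(-2076) - y(832) = -9 - (-5)*832² = -9 - (-5)*692224 = -9 - 1*(-3461120) = -9 + 3461120 = 3461111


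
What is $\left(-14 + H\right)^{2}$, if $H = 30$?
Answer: $256$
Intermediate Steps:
$\left(-14 + H\right)^{2} = \left(-14 + 30\right)^{2} = 16^{2} = 256$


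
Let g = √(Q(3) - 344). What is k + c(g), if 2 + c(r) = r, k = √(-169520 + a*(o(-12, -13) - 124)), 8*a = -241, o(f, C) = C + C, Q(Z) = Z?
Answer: -2 + I*√341 + I*√660005/2 ≈ -2.0 + 424.67*I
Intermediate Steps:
o(f, C) = 2*C
a = -241/8 (a = (⅛)*(-241) = -241/8 ≈ -30.125)
k = I*√660005/2 (k = √(-169520 - 241*(2*(-13) - 124)/8) = √(-169520 - 241*(-26 - 124)/8) = √(-169520 - 241/8*(-150)) = √(-169520 + 18075/4) = √(-660005/4) = I*√660005/2 ≈ 406.2*I)
g = I*√341 (g = √(3 - 344) = √(-341) = I*√341 ≈ 18.466*I)
c(r) = -2 + r
k + c(g) = I*√660005/2 + (-2 + I*√341) = -2 + I*√341 + I*√660005/2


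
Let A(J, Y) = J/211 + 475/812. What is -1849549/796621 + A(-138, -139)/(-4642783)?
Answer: -210176748386121399/90525426765483668 ≈ -2.3217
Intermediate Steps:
A(J, Y) = 475/812 + J/211 (A(J, Y) = J*(1/211) + 475*(1/812) = J/211 + 475/812 = 475/812 + J/211)
-1849549/796621 + A(-138, -139)/(-4642783) = -1849549/796621 + (475/812 + (1/211)*(-138))/(-4642783) = -1849549*1/796621 + (475/812 - 138/211)*(-1/4642783) = -1849549/796621 - 11831/171332*(-1/4642783) = -1849549/796621 + 11831/795457296956 = -210176748386121399/90525426765483668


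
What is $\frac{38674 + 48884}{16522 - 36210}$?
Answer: $- \frac{43779}{9844} \approx -4.4473$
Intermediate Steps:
$\frac{38674 + 48884}{16522 - 36210} = \frac{87558}{-19688} = 87558 \left(- \frac{1}{19688}\right) = - \frac{43779}{9844}$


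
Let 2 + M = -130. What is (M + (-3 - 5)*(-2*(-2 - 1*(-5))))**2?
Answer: 7056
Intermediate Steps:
M = -132 (M = -2 - 130 = -132)
(M + (-3 - 5)*(-2*(-2 - 1*(-5))))**2 = (-132 + (-3 - 5)*(-2*(-2 - 1*(-5))))**2 = (-132 - (-16)*(-2 + 5))**2 = (-132 - (-16)*3)**2 = (-132 - 8*(-6))**2 = (-132 + 48)**2 = (-84)**2 = 7056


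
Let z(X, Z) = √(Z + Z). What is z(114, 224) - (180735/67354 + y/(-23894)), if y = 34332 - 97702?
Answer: -4293352535/804678238 + 8*√7 ≈ 15.831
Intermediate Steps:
z(X, Z) = √2*√Z (z(X, Z) = √(2*Z) = √2*√Z)
y = -63370
z(114, 224) - (180735/67354 + y/(-23894)) = √2*√224 - (180735/67354 - 63370/(-23894)) = √2*(4*√14) - (180735*(1/67354) - 63370*(-1/23894)) = 8*√7 - (180735/67354 + 31685/11947) = 8*√7 - 1*4293352535/804678238 = 8*√7 - 4293352535/804678238 = -4293352535/804678238 + 8*√7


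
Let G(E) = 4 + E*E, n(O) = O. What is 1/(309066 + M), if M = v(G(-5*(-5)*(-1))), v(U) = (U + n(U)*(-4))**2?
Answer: 1/3869835 ≈ 2.5841e-7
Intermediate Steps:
G(E) = 4 + E**2
v(U) = 9*U**2 (v(U) = (U + U*(-4))**2 = (U - 4*U)**2 = (-3*U)**2 = 9*U**2)
M = 3560769 (M = 9*(4 + (-5*(-5)*(-1))**2)**2 = 9*(4 + (25*(-1))**2)**2 = 9*(4 + (-25)**2)**2 = 9*(4 + 625)**2 = 9*629**2 = 9*395641 = 3560769)
1/(309066 + M) = 1/(309066 + 3560769) = 1/3869835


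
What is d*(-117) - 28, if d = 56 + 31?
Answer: -10207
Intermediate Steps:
d = 87
d*(-117) - 28 = 87*(-117) - 28 = -10179 - 28 = -10207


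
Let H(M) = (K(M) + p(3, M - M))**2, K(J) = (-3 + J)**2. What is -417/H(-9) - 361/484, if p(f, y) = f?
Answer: -2667559/3486252 ≈ -0.76517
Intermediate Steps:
H(M) = (3 + (-3 + M)**2)**2 (H(M) = ((-3 + M)**2 + 3)**2 = (3 + (-3 + M)**2)**2)
-417/H(-9) - 361/484 = -417/(3 + (-3 - 9)**2)**2 - 361/484 = -417/(3 + (-12)**2)**2 - 361*1/484 = -417/(3 + 144)**2 - 361/484 = -417/(147**2) - 361/484 = -417/21609 - 361/484 = -417*1/21609 - 361/484 = -139/7203 - 361/484 = -2667559/3486252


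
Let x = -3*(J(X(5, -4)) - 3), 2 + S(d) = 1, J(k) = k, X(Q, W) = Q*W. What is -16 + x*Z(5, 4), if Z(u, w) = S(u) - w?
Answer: -361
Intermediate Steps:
S(d) = -1 (S(d) = -2 + 1 = -1)
x = 69 (x = -3*(5*(-4) - 3) = -3*(-20 - 3) = -3*(-23) = 69)
Z(u, w) = -1 - w
-16 + x*Z(5, 4) = -16 + 69*(-1 - 1*4) = -16 + 69*(-1 - 4) = -16 + 69*(-5) = -16 - 345 = -361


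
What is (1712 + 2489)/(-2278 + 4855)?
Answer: 4201/2577 ≈ 1.6302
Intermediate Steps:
(1712 + 2489)/(-2278 + 4855) = 4201/2577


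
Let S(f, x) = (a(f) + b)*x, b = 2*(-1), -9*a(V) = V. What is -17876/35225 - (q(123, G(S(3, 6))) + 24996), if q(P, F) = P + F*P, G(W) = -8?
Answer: -850173251/35225 ≈ -24136.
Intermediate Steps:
a(V) = -V/9
b = -2
S(f, x) = x*(-2 - f/9) (S(f, x) = (-f/9 - 2)*x = (-2 - f/9)*x = x*(-2 - f/9))
-17876/35225 - (q(123, G(S(3, 6))) + 24996) = -17876/35225 - (123*(1 - 8) + 24996) = -17876*1/35225 - (123*(-7) + 24996) = -17876/35225 - (-861 + 24996) = -17876/35225 - 1*24135 = -17876/35225 - 24135 = -850173251/35225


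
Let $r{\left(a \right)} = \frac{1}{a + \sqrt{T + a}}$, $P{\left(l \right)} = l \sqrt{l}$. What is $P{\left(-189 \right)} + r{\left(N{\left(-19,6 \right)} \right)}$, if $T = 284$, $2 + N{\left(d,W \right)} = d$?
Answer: $- \frac{21}{178} - \frac{\sqrt{263}}{178} - 567 i \sqrt{21} \approx -0.20909 - 2598.3 i$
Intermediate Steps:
$N{\left(d,W \right)} = -2 + d$
$P{\left(l \right)} = l^{\frac{3}{2}}$
$r{\left(a \right)} = \frac{1}{a + \sqrt{284 + a}}$
$P{\left(-189 \right)} + r{\left(N{\left(-19,6 \right)} \right)} = \left(-189\right)^{\frac{3}{2}} + \frac{1}{\left(-2 - 19\right) + \sqrt{284 - 21}} = - 567 i \sqrt{21} + \frac{1}{-21 + \sqrt{284 - 21}} = - 567 i \sqrt{21} + \frac{1}{-21 + \sqrt{263}} = \frac{1}{-21 + \sqrt{263}} - 567 i \sqrt{21}$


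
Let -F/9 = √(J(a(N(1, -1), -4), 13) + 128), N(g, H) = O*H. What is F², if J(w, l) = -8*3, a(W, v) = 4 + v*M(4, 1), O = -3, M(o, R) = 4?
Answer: 8424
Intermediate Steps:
N(g, H) = -3*H
a(W, v) = 4 + 4*v (a(W, v) = 4 + v*4 = 4 + 4*v)
J(w, l) = -24 (J(w, l) = -4*6 = -24)
F = -18*√26 (F = -9*√(-24 + 128) = -18*√26 ≈ -91.782)
F² = (-18*√26)² = 8424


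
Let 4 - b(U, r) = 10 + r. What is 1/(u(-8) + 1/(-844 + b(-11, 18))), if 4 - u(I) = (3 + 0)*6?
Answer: -868/12153 ≈ -0.071423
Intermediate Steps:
b(U, r) = -6 - r (b(U, r) = 4 - (10 + r) = 4 + (-10 - r) = -6 - r)
u(I) = -14 (u(I) = 4 - (3 + 0)*6 = 4 - 3*6 = 4 - 1*18 = 4 - 18 = -14)
1/(u(-8) + 1/(-844 + b(-11, 18))) = 1/(-14 + 1/(-844 + (-6 - 1*18))) = 1/(-14 + 1/(-844 + (-6 - 18))) = 1/(-14 + 1/(-844 - 24)) = 1/(-14 + 1/(-868)) = 1/(-14 - 1/868) = 1/(-12153/868) = -868/12153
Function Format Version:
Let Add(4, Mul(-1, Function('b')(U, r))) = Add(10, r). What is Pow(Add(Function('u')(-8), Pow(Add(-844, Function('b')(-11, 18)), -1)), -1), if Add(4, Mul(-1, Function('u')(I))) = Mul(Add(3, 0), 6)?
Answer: Rational(-868, 12153) ≈ -0.071423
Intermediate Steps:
Function('b')(U, r) = Add(-6, Mul(-1, r)) (Function('b')(U, r) = Add(4, Mul(-1, Add(10, r))) = Add(4, Add(-10, Mul(-1, r))) = Add(-6, Mul(-1, r)))
Function('u')(I) = -14 (Function('u')(I) = Add(4, Mul(-1, Mul(Add(3, 0), 6))) = Add(4, Mul(-1, Mul(3, 6))) = Add(4, Mul(-1, 18)) = Add(4, -18) = -14)
Pow(Add(Function('u')(-8), Pow(Add(-844, Function('b')(-11, 18)), -1)), -1) = Pow(Add(-14, Pow(Add(-844, Add(-6, Mul(-1, 18))), -1)), -1) = Pow(Add(-14, Pow(Add(-844, Add(-6, -18)), -1)), -1) = Pow(Add(-14, Pow(Add(-844, -24), -1)), -1) = Pow(Add(-14, Pow(-868, -1)), -1) = Pow(Add(-14, Rational(-1, 868)), -1) = Pow(Rational(-12153, 868), -1) = Rational(-868, 12153)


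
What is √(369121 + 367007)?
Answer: 72*√142 ≈ 857.98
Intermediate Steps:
√(369121 + 367007) = √736128 = 72*√142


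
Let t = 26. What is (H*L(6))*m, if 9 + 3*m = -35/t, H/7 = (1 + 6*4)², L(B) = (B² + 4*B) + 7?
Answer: -78850625/78 ≈ -1.0109e+6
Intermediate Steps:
L(B) = 7 + B² + 4*B
H = 4375 (H = 7*(1 + 6*4)² = 7*(1 + 24)² = 7*25² = 7*625 = 4375)
m = -269/78 (m = -3 + (-35/26)/3 = -3 + (-35*1/26)/3 = -3 + (⅓)*(-35/26) = -3 - 35/78 = -269/78 ≈ -3.4487)
(H*L(6))*m = (4375*(7 + 6² + 4*6))*(-269/78) = (4375*(7 + 36 + 24))*(-269/78) = (4375*67)*(-269/78) = 293125*(-269/78) = -78850625/78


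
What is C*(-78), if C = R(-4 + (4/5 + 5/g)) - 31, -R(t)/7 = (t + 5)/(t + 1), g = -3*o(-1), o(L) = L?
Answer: -1131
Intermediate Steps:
g = 3 (g = -3*(-1) = 3)
R(t) = -7*(5 + t)/(1 + t) (R(t) = -7*(t + 5)/(t + 1) = -7*(5 + t)/(1 + t))
C = 29/2 (C = 7*(-5 - (-4 + (4/5 + 5/3)))/(1 + (-4 + (4/5 + 5/3))) - 31 = 7*(-5 - (-4 + (4*(⅕) + 5*(⅓))))/(1 + (-4 + (4*(⅕) + 5*(⅓)))) - 31 = 7*(-5 - (-4 + (⅘ + 5/3)))/(1 + (-4 + (⅘ + 5/3))) - 31 = 7*(-5 - (-4 + 37/15))/(1 + (-4 + 37/15)) - 31 = 7*(-5 - 1*(-23/15))/(1 - 23/15) - 31 = 7*(-5 + 23/15)/(-8/15) - 31 = 7*(-15/8)*(-52/15) - 31 = 91/2 - 31 = 29/2 ≈ 14.500)
C*(-78) = (29/2)*(-78) = -1131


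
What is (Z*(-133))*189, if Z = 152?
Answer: -3820824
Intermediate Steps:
(Z*(-133))*189 = (152*(-133))*189 = -20216*189 = -3820824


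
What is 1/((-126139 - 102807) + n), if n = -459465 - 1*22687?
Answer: -1/711098 ≈ -1.4063e-6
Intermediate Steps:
n = -482152 (n = -459465 - 22687 = -482152)
1/((-126139 - 102807) + n) = 1/((-126139 - 102807) - 482152) = 1/(-228946 - 482152) = 1/(-711098) = -1/711098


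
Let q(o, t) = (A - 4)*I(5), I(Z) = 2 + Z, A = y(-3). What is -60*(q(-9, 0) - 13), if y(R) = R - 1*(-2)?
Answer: 2880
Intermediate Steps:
y(R) = 2 + R (y(R) = R + 2 = 2 + R)
A = -1 (A = 2 - 3 = -1)
q(o, t) = -35 (q(o, t) = (-1 - 4)*(2 + 5) = -5*7 = -35)
-60*(q(-9, 0) - 13) = -60*(-35 - 13) = -60*(-48) = 2880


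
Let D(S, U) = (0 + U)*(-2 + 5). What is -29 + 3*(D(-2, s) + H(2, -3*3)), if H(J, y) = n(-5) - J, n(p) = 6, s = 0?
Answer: -17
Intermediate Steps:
H(J, y) = 6 - J
D(S, U) = 3*U (D(S, U) = U*3 = 3*U)
-29 + 3*(D(-2, s) + H(2, -3*3)) = -29 + 3*(3*0 + (6 - 1*2)) = -29 + 3*(0 + (6 - 2)) = -29 + 3*(0 + 4) = -29 + 3*4 = -29 + 12 = -17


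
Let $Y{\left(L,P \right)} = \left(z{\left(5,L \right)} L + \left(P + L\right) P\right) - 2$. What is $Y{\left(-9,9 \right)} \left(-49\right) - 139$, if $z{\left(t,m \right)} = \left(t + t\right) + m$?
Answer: $400$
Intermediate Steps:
$z{\left(t,m \right)} = m + 2 t$ ($z{\left(t,m \right)} = 2 t + m = m + 2 t$)
$Y{\left(L,P \right)} = -2 + L \left(10 + L\right) + P \left(L + P\right)$ ($Y{\left(L,P \right)} = \left(\left(L + 2 \cdot 5\right) L + \left(P + L\right) P\right) - 2 = \left(\left(L + 10\right) L + \left(L + P\right) P\right) - 2 = \left(\left(10 + L\right) L + P \left(L + P\right)\right) - 2 = \left(L \left(10 + L\right) + P \left(L + P\right)\right) - 2 = -2 + L \left(10 + L\right) + P \left(L + P\right)$)
$Y{\left(-9,9 \right)} \left(-49\right) - 139 = \left(-2 + 9^{2} - 81 - 9 \left(10 - 9\right)\right) \left(-49\right) - 139 = \left(-2 + 81 - 81 - 9\right) \left(-49\right) - 139 = \left(-11\right) \left(-49\right) - 139 = 539 - 139 = 400$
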